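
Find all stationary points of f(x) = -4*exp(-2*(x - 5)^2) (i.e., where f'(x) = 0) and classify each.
f'(x) = 16*(x - 5)*exp(-2*(x - 5)^2)

Solve f'(x) = 0:
  f'(x) = (16*x - 80)·exp(-2*(x - 5)^2) and exp(-2*(x - 5)^2) > 0 for every x, so f'(x) = 0 ⇔ 16*x - 80 = 0.
  Factor: 16*x - 80 = 16*(x - 5) = 0.
  ⇒ x = 5

f''(x) = 16*(1 - 4*(x - 5)^2)*exp(-2*(x - 5)^2)
Second-derivative test at each critical point:
  f''(5) = 16 > 0 → local minimum

Critical points: x = 5 (local minimum)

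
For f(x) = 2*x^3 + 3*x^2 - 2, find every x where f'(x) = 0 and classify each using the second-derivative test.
f'(x) = 6*x*(x + 1)

Solve f'(x) = 0:
  Factor: 6*x^2 + 6*x = 6*x*(x + 1) = 0.
  ⇒ x = -1, 0

f''(x) = 12*x + 6
Second-derivative test at each critical point:
  f''(-1) = -6 < 0 → local maximum
  f''(0) = 6 > 0 → local minimum

Critical points: x = -1 (local maximum); x = 0 (local minimum)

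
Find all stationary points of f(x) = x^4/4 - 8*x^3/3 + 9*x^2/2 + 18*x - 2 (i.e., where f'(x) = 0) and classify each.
f'(x) = x^3 - 8*x^2 + 9*x + 18

Solve f'(x) = 0:
  Factor: x^3 - 8*x^2 + 9*x + 18 = (x - 6)*(x - 3)*(x + 1) = 0.
  ⇒ x = -1, 3, 6

f''(x) = 3*x^2 - 16*x + 9
Second-derivative test at each critical point:
  f''(-1) = 28 > 0 → local minimum
  f''(3) = -12 < 0 → local maximum
  f''(6) = 21 > 0 → local minimum

Critical points: x = -1 (local minimum); x = 3 (local maximum); x = 6 (local minimum)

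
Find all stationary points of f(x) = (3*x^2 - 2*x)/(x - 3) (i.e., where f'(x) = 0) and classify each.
f'(x) = 3*(x^2 - 6*x + 2)/(x^2 - 6*x + 9)

Solve f'(x) = 0:
  f'(x) = 3*(x^2 - 6*x + 2)/(x - 3)^2; the denominator is positive wherever f is defined, so f'(x) = 0 ⇔ 3*x^2 - 18*x + 6 = 0.
  Factor: 3*x^2 - 18*x + 6 = 3*(x^2 - 6*x + 2); x^2 - 6*x + 2 = 0 has no rational roots; quadratic formula: x = (6 ± √28)/2.
  ⇒ x = 3 - sqrt(7) ≈ 0.3542, sqrt(7) + 3 ≈ 5.6458

f''(x) = 42/(x^3 - 9*x^2 + 27*x - 27)
Second-derivative test at each critical point:
  f''(0.3542) = -2.2678 < 0 → local maximum
  f''(5.6458) = 2.2678 > 0 → local minimum

Critical points: x = 3 - sqrt(7) ≈ 0.3542 (local maximum); x = sqrt(7) + 3 ≈ 5.6458 (local minimum)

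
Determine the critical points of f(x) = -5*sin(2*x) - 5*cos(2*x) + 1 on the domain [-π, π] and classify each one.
f'(x) = -10*sqrt(2)*cos(2*x + pi/4)

Solve f'(x) = 0 on [-π, π]:
  f'(x) = 0 ⇔ -5*cos(2*x) = -5*sin(2*x) ⇔ tan(2*x) = 1, i.e. 2*x = arctan(1) + nπ; keep the solutions lying in [-π, π].
  ⇒ x = -7*pi/8 ≈ -2.7489, -3*pi/8 ≈ -1.1781, pi/8 ≈ 0.3927, 5*pi/8 ≈ 1.9635

f''(x) = 20*sqrt(2)*sin(2*x + pi/4)
Second-derivative test at each critical point:
  f''(-2.7489) = 28.2843 > 0 → local minimum
  f''(-1.1781) = -28.2843 < 0 → local maximum
  f''(0.3927) = 28.2843 > 0 → local minimum
  f''(1.9635) = -28.2843 < 0 → local maximum

Critical points: x = -7*pi/8 ≈ -2.7489 (local minimum); x = -3*pi/8 ≈ -1.1781 (local maximum); x = pi/8 ≈ 0.3927 (local minimum); x = 5*pi/8 ≈ 1.9635 (local maximum)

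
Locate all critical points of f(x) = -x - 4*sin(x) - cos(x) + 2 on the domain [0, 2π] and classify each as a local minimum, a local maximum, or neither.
f'(x) = sin(x) - 4*cos(x) - 1

Solve f'(x) = 0 on [0, 2π]:
  f'(x) = 0 ⇔ sin(x) - 4*cos(x) = 1. Write the left side as R·cos(x + φ) with R = √((-4)² + (-1)²) = sqrt(17), cos φ = -4*sqrt(17)/17, sin φ = -sqrt(17)/17; then cos(x + φ) = sqrt(17)/17. Solve for x and keep the solutions lying in [0, 2π].
  ⇒ x = pi/2 ≈ 1.5708, atan(15/8) + pi ≈ 4.2224

f''(x) = 4*sin(x) + cos(x)
Second-derivative test at each critical point:
  f''(1.5708) = 4 > 0 → local minimum
  f''(4.2224) = -4 < 0 → local maximum

Critical points: x = pi/2 ≈ 1.5708 (local minimum); x = atan(15/8) + pi ≈ 4.2224 (local maximum)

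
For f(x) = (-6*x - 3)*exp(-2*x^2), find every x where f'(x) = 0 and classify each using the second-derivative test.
f'(x) = 6*(2*x*(2*x + 1) - 1)*exp(-2*x^2)

Solve f'(x) = 0:
  f'(x) = (24*x^2 + 12*x - 6)·exp(-2*x^2) and exp(-2*x^2) > 0 for every x, so f'(x) = 0 ⇔ 24*x^2 + 12*x - 6 = 0.
  Factor: 24*x^2 + 12*x - 6 = 6*(4*x^2 + 2*x - 1); 4*x^2 + 2*x - 1 = 0 has no rational roots; quadratic formula: x = (-2 ± √20)/8.
  ⇒ x = -sqrt(5)/4 - 1/4 ≈ -0.8090, -1/4 + sqrt(5)/4 ≈ 0.3090

f''(x) = 12*(-8*x^3 - 4*x^2 + 6*x + 1)*exp(-2*x^2)
Second-derivative test at each critical point:
  f''(-0.8090) = -7.2472 < 0 → local maximum
  f''(0.3090) = 22.1678 > 0 → local minimum

Critical points: x = -sqrt(5)/4 - 1/4 ≈ -0.8090 (local maximum); x = -1/4 + sqrt(5)/4 ≈ 0.3090 (local minimum)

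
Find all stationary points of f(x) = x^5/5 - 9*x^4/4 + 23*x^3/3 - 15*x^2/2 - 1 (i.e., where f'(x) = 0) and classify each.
f'(x) = x*(x^3 - 9*x^2 + 23*x - 15)

Solve f'(x) = 0:
  Factor: x^4 - 9*x^3 + 23*x^2 - 15*x = x*(x - 5)*(x - 3)*(x - 1) = 0.
  ⇒ x = 0, 1, 3, 5

f''(x) = 4*x^3 - 27*x^2 + 46*x - 15
Second-derivative test at each critical point:
  f''(0) = -15 < 0 → local maximum
  f''(1) = 8 > 0 → local minimum
  f''(3) = -12 < 0 → local maximum
  f''(5) = 40 > 0 → local minimum

Critical points: x = 0 (local maximum); x = 1 (local minimum); x = 3 (local maximum); x = 5 (local minimum)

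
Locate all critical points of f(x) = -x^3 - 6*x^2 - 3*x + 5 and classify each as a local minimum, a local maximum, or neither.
f'(x) = -3*x^2 - 12*x - 3

Solve f'(x) = 0:
  Factor: -3*x^2 - 12*x - 3 = -3*(x^2 + 4*x + 1); x^2 + 4*x + 1 = 0 has no rational roots; quadratic formula: x = (-4 ± √12)/2.
  ⇒ x = -2 - sqrt(3) ≈ -3.7321, -2 + sqrt(3) ≈ -0.2679

f''(x) = -6*x - 12
Second-derivative test at each critical point:
  f''(-3.7321) = 10.3923 > 0 → local minimum
  f''(-0.2679) = -10.3923 < 0 → local maximum

Critical points: x = -2 - sqrt(3) ≈ -3.7321 (local minimum); x = -2 + sqrt(3) ≈ -0.2679 (local maximum)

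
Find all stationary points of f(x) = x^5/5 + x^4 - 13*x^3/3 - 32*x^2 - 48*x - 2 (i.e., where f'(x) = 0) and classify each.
f'(x) = x^4 + 4*x^3 - 13*x^2 - 64*x - 48

Solve f'(x) = 0:
  Factor: x^4 + 4*x^3 - 13*x^2 - 64*x - 48 = (x - 4)*(x + 1)*(x + 3)*(x + 4) = 0.
  ⇒ x = -4, -3, -1, 4

f''(x) = 4*x^3 + 12*x^2 - 26*x - 64
Second-derivative test at each critical point:
  f''(-4) = -24 < 0 → local maximum
  f''(-3) = 14 > 0 → local minimum
  f''(-1) = -30 < 0 → local maximum
  f''(4) = 280 > 0 → local minimum

Critical points: x = -4 (local maximum); x = -3 (local minimum); x = -1 (local maximum); x = 4 (local minimum)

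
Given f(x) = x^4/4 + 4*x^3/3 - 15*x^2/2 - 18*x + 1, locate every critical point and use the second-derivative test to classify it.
f'(x) = x^3 + 4*x^2 - 15*x - 18

Solve f'(x) = 0:
  Factor: x^3 + 4*x^2 - 15*x - 18 = (x - 3)*(x + 1)*(x + 6) = 0.
  ⇒ x = -6, -1, 3

f''(x) = 3*x^2 + 8*x - 15
Second-derivative test at each critical point:
  f''(-6) = 45 > 0 → local minimum
  f''(-1) = -20 < 0 → local maximum
  f''(3) = 36 > 0 → local minimum

Critical points: x = -6 (local minimum); x = -1 (local maximum); x = 3 (local minimum)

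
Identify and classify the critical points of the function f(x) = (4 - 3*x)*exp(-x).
f'(x) = (3*x - 7)*exp(-x)

Solve f'(x) = 0:
  f'(x) = (3*x - 7)·exp(-x) and exp(-x) > 0 for every x, so f'(x) = 0 ⇔ 3*x - 7 = 0.
  3*x - 7 = 0.
  ⇒ x = 7/3

f''(x) = (10 - 3*x)*exp(-x)
Second-derivative test at each critical point:
  f''(7/3) = 0.2909 > 0 → local minimum

Critical points: x = 7/3 (local minimum)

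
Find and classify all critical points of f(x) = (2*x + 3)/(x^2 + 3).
f'(x) = 2*(-x^2 - 3*x + 3)/(x^4 + 6*x^2 + 9)

Solve f'(x) = 0:
  f'(x) = -2*(x^2 + 3*x - 3)/(x^2 + 3)^2; the denominator is positive wherever f is defined, so f'(x) = 0 ⇔ -2*x^2 - 6*x + 6 = 0.
  Factor: -2*x^2 - 6*x + 6 = -2*(x^2 + 3*x - 3); x^2 + 3*x - 3 = 0 has no rational roots; quadratic formula: x = (-3 ± √21)/2.
  ⇒ x = -sqrt(21)/2 - 3/2 ≈ -3.7913, -3/2 + sqrt(21)/2 ≈ 0.7913

f''(x) = 2*(4*x^2*(2*x + 3) - 3*(2*x + 1)*(x^2 + 3))/(x^2 + 3)^3
Second-derivative test at each critical point:
  f''(-3.7913) = 0.0304 > 0 → local minimum
  f''(0.7913) = -0.6970 < 0 → local maximum

Critical points: x = -sqrt(21)/2 - 3/2 ≈ -3.7913 (local minimum); x = -3/2 + sqrt(21)/2 ≈ 0.7913 (local maximum)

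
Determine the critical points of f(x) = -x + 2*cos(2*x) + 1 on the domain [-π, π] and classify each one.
f'(x) = -4*sin(2*x) - 1

Solve f'(x) = 0 on [-π, π]:
  f'(x) = 0 ⇔ sin(2*x) = -1/4, i.e. 2*x = arcsin(-1/4) + 2nπ or 2*x = π − arcsin(-1/4) + 2nπ; keep the solutions lying in [-π, π].
  ⇒ x = -pi/2 + asin(1/4)/2 ≈ -1.4445, -asin(1/4)/2 ≈ -0.1263, asin(1/4)/2 + pi/2 ≈ 1.6971, pi - asin(1/4)/2 ≈ 3.0153

f''(x) = -8*cos(2*x)
Second-derivative test at each critical point:
  f''(-1.4445) = 7.7460 > 0 → local minimum
  f''(-0.1263) = -7.7460 < 0 → local maximum
  f''(1.6971) = 7.7460 > 0 → local minimum
  f''(3.0153) = -7.7460 < 0 → local maximum

Critical points: x = -pi/2 + asin(1/4)/2 ≈ -1.4445 (local minimum); x = -asin(1/4)/2 ≈ -0.1263 (local maximum); x = asin(1/4)/2 + pi/2 ≈ 1.6971 (local minimum); x = pi - asin(1/4)/2 ≈ 3.0153 (local maximum)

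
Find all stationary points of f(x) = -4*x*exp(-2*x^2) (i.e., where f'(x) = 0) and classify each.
f'(x) = 4*(4*x^2 - 1)*exp(-2*x^2)

Solve f'(x) = 0:
  f'(x) = (16*x^2 - 4)·exp(-2*x^2) and exp(-2*x^2) > 0 for every x, so f'(x) = 0 ⇔ 16*x^2 - 4 = 0.
  Factor: 16*x^2 - 4 = 4*(2*x - 1)*(2*x + 1) = 0.
  ⇒ x = -1/2, 1/2

f''(x) = (-64*x^3 + 48*x)*exp(-2*x^2)
Second-derivative test at each critical point:
  f''(-1/2) = -9.7045 < 0 → local maximum
  f''(1/2) = 9.7045 > 0 → local minimum

Critical points: x = -1/2 (local maximum); x = 1/2 (local minimum)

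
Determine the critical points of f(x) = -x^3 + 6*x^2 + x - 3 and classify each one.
f'(x) = -3*x^2 + 12*x + 1

Solve f'(x) = 0:
  3*x^2 - 12*x - 1 = 0 has no rational roots; quadratic formula: x = (12 ± √156)/6.
  ⇒ x = 2 - sqrt(39)/3 ≈ -0.0817, 2 + sqrt(39)/3 ≈ 4.0817

f''(x) = 12 - 6*x
Second-derivative test at each critical point:
  f''(-0.0817) = 12.4900 > 0 → local minimum
  f''(4.0817) = -12.4900 < 0 → local maximum

Critical points: x = 2 - sqrt(39)/3 ≈ -0.0817 (local minimum); x = 2 + sqrt(39)/3 ≈ 4.0817 (local maximum)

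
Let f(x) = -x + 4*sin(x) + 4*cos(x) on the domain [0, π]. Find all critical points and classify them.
f'(x) = 4*sqrt(2)*cos(x + pi/4) - 1

Solve f'(x) = 0 on [0, π]:
  f'(x) = 0 ⇔ -4*sin(x) + 4*cos(x) = 1. Write the left side as R·cos(x + φ) with R = √(4² + 4²) = 4*sqrt(2), cos φ = sqrt(2)/2, sin φ = sqrt(2)/2; then cos(x + φ) = sqrt(2)/8. Solve for x and keep the solutions lying in [0, π].
  ⇒ x = atan((-1 + sqrt(31))/(1 + sqrt(31))) ≈ 0.6077

f''(x) = -4*sqrt(2)*sin(x + pi/4)
Second-derivative test at each critical point:
  f''(0.6077) = -5.5678 < 0 → local maximum

Critical points: x = atan((-1 + sqrt(31))/(1 + sqrt(31))) ≈ 0.6077 (local maximum)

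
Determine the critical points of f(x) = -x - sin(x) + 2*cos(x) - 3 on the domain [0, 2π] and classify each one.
f'(x) = -2*sin(x) - cos(x) - 1

Solve f'(x) = 0 on [0, 2π]:
  f'(x) = 0 ⇔ -2*sin(x) - cos(x) = 1. Write the left side as R·cos(x + φ) with R = √((-1)² + 2²) = sqrt(5), cos φ = -sqrt(5)/5, sin φ = 2*sqrt(5)/5; then cos(x + φ) = sqrt(5)/5. Solve for x and keep the solutions lying in [0, 2π].
  ⇒ x = pi ≈ 3.1416, -atan(4/3) + 2*pi ≈ 5.3559

f''(x) = sin(x) - 2*cos(x)
Second-derivative test at each critical point:
  f''(3.1416) = 2 > 0 → local minimum
  f''(5.3559) = -2 < 0 → local maximum

Critical points: x = pi ≈ 3.1416 (local minimum); x = -atan(4/3) + 2*pi ≈ 5.3559 (local maximum)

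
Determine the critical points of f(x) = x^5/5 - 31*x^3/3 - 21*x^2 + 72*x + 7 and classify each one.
f'(x) = x^4 - 31*x^2 - 42*x + 72

Solve f'(x) = 0:
  Factor: x^4 - 31*x^2 - 42*x + 72 = (x - 6)*(x - 1)*(x + 3)*(x + 4) = 0.
  ⇒ x = -4, -3, 1, 6

f''(x) = 4*x^3 - 62*x - 42
Second-derivative test at each critical point:
  f''(-4) = -50 < 0 → local maximum
  f''(-3) = 36 > 0 → local minimum
  f''(1) = -100 < 0 → local maximum
  f''(6) = 450 > 0 → local minimum

Critical points: x = -4 (local maximum); x = -3 (local minimum); x = 1 (local maximum); x = 6 (local minimum)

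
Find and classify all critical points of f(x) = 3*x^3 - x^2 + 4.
f'(x) = x*(9*x - 2)

Solve f'(x) = 0:
  Factor: 9*x^2 - 2*x = x*(9*x - 2) = 0.
  ⇒ x = 0, 2/9

f''(x) = 18*x - 2
Second-derivative test at each critical point:
  f''(0) = -2 < 0 → local maximum
  f''(2/9) = 2 > 0 → local minimum

Critical points: x = 0 (local maximum); x = 2/9 (local minimum)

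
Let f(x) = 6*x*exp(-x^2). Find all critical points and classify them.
f'(x) = 6*(1 - 2*x^2)*exp(-x^2)

Solve f'(x) = 0:
  f'(x) = (6 - 12*x^2)·exp(-x^2) and exp(-x^2) > 0 for every x, so f'(x) = 0 ⇔ 6 - 12*x^2 = 0.
  Factor: 6 - 12*x^2 = -6*(2*x^2 - 1); 2*x^2 - 1 = 0 has no rational roots; quadratic formula: x = (0 ± √8)/4.
  ⇒ x = -sqrt(2)/2 ≈ -0.7071, sqrt(2)/2 ≈ 0.7071

f''(x) = (24*x^3 - 36*x)*exp(-x^2)
Second-derivative test at each critical point:
  f''(-0.7071) = 10.2932 > 0 → local minimum
  f''(0.7071) = -10.2932 < 0 → local maximum

Critical points: x = -sqrt(2)/2 ≈ -0.7071 (local minimum); x = sqrt(2)/2 ≈ 0.7071 (local maximum)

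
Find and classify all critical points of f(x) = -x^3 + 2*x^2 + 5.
f'(x) = x*(4 - 3*x)

Solve f'(x) = 0:
  Factor: -3*x^2 + 4*x = -x*(3*x - 4) = 0.
  ⇒ x = 0, 4/3

f''(x) = 4 - 6*x
Second-derivative test at each critical point:
  f''(0) = 4 > 0 → local minimum
  f''(4/3) = -4 < 0 → local maximum

Critical points: x = 0 (local minimum); x = 4/3 (local maximum)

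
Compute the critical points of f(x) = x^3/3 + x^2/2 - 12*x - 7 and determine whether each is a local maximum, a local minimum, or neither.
f'(x) = x^2 + x - 12

Solve f'(x) = 0:
  Factor: x^2 + x - 12 = (x - 3)*(x + 4) = 0.
  ⇒ x = -4, 3

f''(x) = 2*x + 1
Second-derivative test at each critical point:
  f''(-4) = -7 < 0 → local maximum
  f''(3) = 7 > 0 → local minimum

Critical points: x = -4 (local maximum); x = 3 (local minimum)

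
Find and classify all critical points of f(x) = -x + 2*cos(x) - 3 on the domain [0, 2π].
f'(x) = -2*sin(x) - 1

Solve f'(x) = 0 on [0, 2π]:
  f'(x) = 0 ⇔ sin(x) = -1/2, i.e. x = arcsin(-1/2) + 2nπ or x = π − arcsin(-1/2) + 2nπ; keep the solutions lying in [0, 2π].
  ⇒ x = 7*pi/6 ≈ 3.6652, 11*pi/6 ≈ 5.7596

f''(x) = -2*cos(x)
Second-derivative test at each critical point:
  f''(3.6652) = 1.7321 > 0 → local minimum
  f''(5.7596) = -1.7321 < 0 → local maximum

Critical points: x = 7*pi/6 ≈ 3.6652 (local minimum); x = 11*pi/6 ≈ 5.7596 (local maximum)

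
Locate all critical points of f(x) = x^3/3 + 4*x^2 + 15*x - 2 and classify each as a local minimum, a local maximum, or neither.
f'(x) = x^2 + 8*x + 15

Solve f'(x) = 0:
  Factor: x^2 + 8*x + 15 = (x + 3)*(x + 5) = 0.
  ⇒ x = -5, -3

f''(x) = 2*x + 8
Second-derivative test at each critical point:
  f''(-5) = -2 < 0 → local maximum
  f''(-3) = 2 > 0 → local minimum

Critical points: x = -5 (local maximum); x = -3 (local minimum)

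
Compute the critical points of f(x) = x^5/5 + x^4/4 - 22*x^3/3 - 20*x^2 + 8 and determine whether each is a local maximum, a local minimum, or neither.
f'(x) = x*(x^3 + x^2 - 22*x - 40)

Solve f'(x) = 0:
  Factor: x^4 + x^3 - 22*x^2 - 40*x = x*(x - 5)*(x + 2)*(x + 4) = 0.
  ⇒ x = -4, -2, 0, 5

f''(x) = 4*x^3 + 3*x^2 - 44*x - 40
Second-derivative test at each critical point:
  f''(-4) = -72 < 0 → local maximum
  f''(-2) = 28 > 0 → local minimum
  f''(0) = -40 < 0 → local maximum
  f''(5) = 315 > 0 → local minimum

Critical points: x = -4 (local maximum); x = -2 (local minimum); x = 0 (local maximum); x = 5 (local minimum)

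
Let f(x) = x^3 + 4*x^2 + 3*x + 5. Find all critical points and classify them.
f'(x) = 3*x^2 + 8*x + 3

Solve f'(x) = 0:
  3*x^2 + 8*x + 3 = 0 has no rational roots; quadratic formula: x = (-8 ± √28)/6.
  ⇒ x = -4/3 - sqrt(7)/3 ≈ -2.2153, -4/3 + sqrt(7)/3 ≈ -0.4514

f''(x) = 6*x + 8
Second-derivative test at each critical point:
  f''(-2.2153) = -5.2915 < 0 → local maximum
  f''(-0.4514) = 5.2915 > 0 → local minimum

Critical points: x = -4/3 - sqrt(7)/3 ≈ -2.2153 (local maximum); x = -4/3 + sqrt(7)/3 ≈ -0.4514 (local minimum)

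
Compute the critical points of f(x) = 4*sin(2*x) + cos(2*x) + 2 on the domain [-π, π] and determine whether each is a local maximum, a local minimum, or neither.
f'(x) = -2*sin(2*x) + 8*cos(2*x)

Solve f'(x) = 0 on [-π, π]:
  f'(x) = 0 ⇔ 4*cos(2*x) = sin(2*x) ⇔ tan(2*x) = 4, i.e. 2*x = arctan(4) + nπ; keep the solutions lying in [-π, π].
  ⇒ x = -pi + atan(4)/2 ≈ -2.4787, -pi/2 + atan(4)/2 ≈ -0.9079, atan(4)/2 ≈ 0.6629, atan(4)/2 + pi/2 ≈ 2.2337

f''(x) = -16*sin(2*x) - 4*cos(2*x)
Second-derivative test at each critical point:
  f''(-2.4787) = -16.4924 < 0 → local maximum
  f''(-0.9079) = 16.4924 > 0 → local minimum
  f''(0.6629) = -16.4924 < 0 → local maximum
  f''(2.2337) = 16.4924 > 0 → local minimum

Critical points: x = -pi + atan(4)/2 ≈ -2.4787 (local maximum); x = -pi/2 + atan(4)/2 ≈ -0.9079 (local minimum); x = atan(4)/2 ≈ 0.6629 (local maximum); x = atan(4)/2 + pi/2 ≈ 2.2337 (local minimum)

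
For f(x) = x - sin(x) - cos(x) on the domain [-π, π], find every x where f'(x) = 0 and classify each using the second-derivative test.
f'(x) = sin(x) - cos(x) + 1

Solve f'(x) = 0 on [-π, π]:
  f'(x) = 0 ⇔ sin(x) - cos(x) = -1. Write the left side as R·cos(x + φ) with R = √((-1)² + (-1)²) = sqrt(2), cos φ = -sqrt(2)/2, sin φ = -sqrt(2)/2; then cos(x + φ) = -sqrt(2)/2. Solve for x and keep the solutions lying in [-π, π].
  ⇒ x = -pi/2 ≈ -1.5708, 0

f''(x) = sin(x) + cos(x)
Second-derivative test at each critical point:
  f''(-1.5708) = -1 < 0 → local maximum
  f''(0) = 1 > 0 → local minimum

Critical points: x = -pi/2 ≈ -1.5708 (local maximum); x = 0 (local minimum)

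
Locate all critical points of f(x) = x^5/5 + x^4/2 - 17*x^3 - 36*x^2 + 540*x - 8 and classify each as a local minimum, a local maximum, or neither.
f'(x) = x^4 + 2*x^3 - 51*x^2 - 72*x + 540

Solve f'(x) = 0:
  Factor: x^4 + 2*x^3 - 51*x^2 - 72*x + 540 = (x - 6)*(x - 3)*(x + 5)*(x + 6) = 0.
  ⇒ x = -6, -5, 3, 6

f''(x) = 4*x^3 + 6*x^2 - 102*x - 72
Second-derivative test at each critical point:
  f''(-6) = -108 < 0 → local maximum
  f''(-5) = 88 > 0 → local minimum
  f''(3) = -216 < 0 → local maximum
  f''(6) = 396 > 0 → local minimum

Critical points: x = -6 (local maximum); x = -5 (local minimum); x = 3 (local maximum); x = 6 (local minimum)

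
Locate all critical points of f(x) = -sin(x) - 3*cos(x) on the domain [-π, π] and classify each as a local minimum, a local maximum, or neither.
f'(x) = 3*sin(x) - cos(x)

Solve f'(x) = 0 on [-π, π]:
  f'(x) = 0 ⇔ -cos(x) = -3*sin(x) ⇔ tan(x) = 1/3, i.e. x = arctan(1/3) + nπ; keep the solutions lying in [-π, π].
  ⇒ x = -pi + atan(1/3) ≈ -2.8198, atan(1/3) ≈ 0.3218

f''(x) = sin(x) + 3*cos(x)
Second-derivative test at each critical point:
  f''(-2.8198) = -3.1623 < 0 → local maximum
  f''(0.3218) = 3.1623 > 0 → local minimum

Critical points: x = -pi + atan(1/3) ≈ -2.8198 (local maximum); x = atan(1/3) ≈ 0.3218 (local minimum)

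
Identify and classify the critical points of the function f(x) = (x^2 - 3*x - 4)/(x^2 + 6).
f'(x) = (3*x^2 + 20*x - 18)/(x^4 + 12*x^2 + 36)

Solve f'(x) = 0:
  f'(x) = (3*x^2 + 20*x - 18)/(x^2 + 6)^2; the denominator is positive wherever f is defined, so f'(x) = 0 ⇔ 3*x^2 + 20*x - 18 = 0.
  3*x^2 + 20*x - 18 = 0 has no rational roots; quadratic formula: x = (-20 ± √616)/6.
  ⇒ x = -sqrt(154)/3 - 10/3 ≈ -7.4699, -10/3 + sqrt(154)/3 ≈ 0.8032

f''(x) = 6*(-x^3 - 10*x^2 + 18*x + 20)/(x^6 + 18*x^4 + 108*x^2 + 216)
Second-derivative test at each critical point:
  f''(-7.4699) = -0.0065 < 0 → local maximum
  f''(0.8032) = 0.5621 > 0 → local minimum

Critical points: x = -sqrt(154)/3 - 10/3 ≈ -7.4699 (local maximum); x = -10/3 + sqrt(154)/3 ≈ 0.8032 (local minimum)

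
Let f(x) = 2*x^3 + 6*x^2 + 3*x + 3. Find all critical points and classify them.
f'(x) = 6*x^2 + 12*x + 3

Solve f'(x) = 0:
  Factor: 6*x^2 + 12*x + 3 = 3*(2*x^2 + 4*x + 1); 2*x^2 + 4*x + 1 = 0 has no rational roots; quadratic formula: x = (-4 ± √8)/4.
  ⇒ x = -1 - sqrt(2)/2 ≈ -1.7071, -1 + sqrt(2)/2 ≈ -0.2929

f''(x) = 12*x + 12
Second-derivative test at each critical point:
  f''(-1.7071) = -8.4853 < 0 → local maximum
  f''(-0.2929) = 8.4853 > 0 → local minimum

Critical points: x = -1 - sqrt(2)/2 ≈ -1.7071 (local maximum); x = -1 + sqrt(2)/2 ≈ -0.2929 (local minimum)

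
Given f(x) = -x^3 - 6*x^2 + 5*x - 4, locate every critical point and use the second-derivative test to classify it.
f'(x) = -3*x^2 - 12*x + 5

Solve f'(x) = 0:
  3*x^2 + 12*x - 5 = 0 has no rational roots; quadratic formula: x = (-12 ± √204)/6.
  ⇒ x = -sqrt(51)/3 - 2 ≈ -4.3805, -2 + sqrt(51)/3 ≈ 0.3805

f''(x) = -6*x - 12
Second-derivative test at each critical point:
  f''(-4.3805) = 14.2829 > 0 → local minimum
  f''(0.3805) = -14.2829 < 0 → local maximum

Critical points: x = -sqrt(51)/3 - 2 ≈ -4.3805 (local minimum); x = -2 + sqrt(51)/3 ≈ 0.3805 (local maximum)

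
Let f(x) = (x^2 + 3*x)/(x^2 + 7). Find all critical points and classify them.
f'(x) = (-3*x^2 + 14*x + 21)/(x^4 + 14*x^2 + 49)

Solve f'(x) = 0:
  f'(x) = -(3*x^2 - 14*x - 21)/(x^2 + 7)^2; the denominator is positive wherever f is defined, so f'(x) = 0 ⇔ -3*x^2 + 14*x + 21 = 0.
  3*x^2 - 14*x - 21 = 0 has no rational roots; quadratic formula: x = (14 ± √448)/6.
  ⇒ x = 7/3 - 4*sqrt(7)/3 ≈ -1.1943, 7/3 + 4*sqrt(7)/3 ≈ 5.8610

f''(x) = 2*(3*x^3 - 21*x^2 - 63*x + 49)/(x^6 + 21*x^4 + 147*x^2 + 343)
Second-derivative test at each critical point:
  f''(-1.1943) = 0.2981 > 0 → local minimum
  f''(5.8610) = -0.0124 < 0 → local maximum

Critical points: x = 7/3 - 4*sqrt(7)/3 ≈ -1.1943 (local minimum); x = 7/3 + 4*sqrt(7)/3 ≈ 5.8610 (local maximum)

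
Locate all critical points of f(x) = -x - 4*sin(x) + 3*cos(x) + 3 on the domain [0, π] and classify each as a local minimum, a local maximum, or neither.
f'(x) = -3*sin(x) - 4*cos(x) - 1

Solve f'(x) = 0 on [0, π]:
  f'(x) = 0 ⇔ -3*sin(x) - 4*cos(x) = 1. Write the left side as R·cos(x + φ) with R = √((-4)² + 3²) = 5, cos φ = -4/5, sin φ = 3/5; then cos(x + φ) = 1/5. Solve for x and keep the solutions lying in [0, π].
  ⇒ x = atan((-3 + 8*sqrt(6))/(-6*sqrt(6) - 4)) + pi ≈ 2.4157

f''(x) = 4*sin(x) - 3*cos(x)
Second-derivative test at each critical point:
  f''(2.4157) = 4.8990 > 0 → local minimum

Critical points: x = atan((-3 + 8*sqrt(6))/(-6*sqrt(6) - 4)) + pi ≈ 2.4157 (local minimum)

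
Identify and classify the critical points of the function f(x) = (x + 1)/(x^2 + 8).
f'(x) = (x^2 - 2*x*(x + 1) + 8)/(x^2 + 8)^2

Solve f'(x) = 0:
  f'(x) = -(x - 2)*(x + 4)/(x^2 + 8)^2; the denominator is positive wherever f is defined, so f'(x) = 0 ⇔ -x^2 - 2*x + 8 = 0.
  Factor: -x^2 - 2*x + 8 = -(x - 2)*(x + 4) = 0.
  ⇒ x = -4, 2

f''(x) = 2*(4*x^2*(x + 1) - (3*x + 1)*(x^2 + 8))/(x^2 + 8)^3
Second-derivative test at each critical point:
  f''(-4) = 1/96 > 0 → local minimum
  f''(2) = -1/24 < 0 → local maximum

Critical points: x = -4 (local minimum); x = 2 (local maximum)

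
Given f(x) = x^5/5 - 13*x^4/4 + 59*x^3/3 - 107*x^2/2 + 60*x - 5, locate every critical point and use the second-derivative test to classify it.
f'(x) = x^4 - 13*x^3 + 59*x^2 - 107*x + 60

Solve f'(x) = 0:
  Factor: x^4 - 13*x^3 + 59*x^2 - 107*x + 60 = (x - 5)*(x - 4)*(x - 3)*(x - 1) = 0.
  ⇒ x = 1, 3, 4, 5

f''(x) = 4*x^3 - 39*x^2 + 118*x - 107
Second-derivative test at each critical point:
  f''(1) = -24 < 0 → local maximum
  f''(3) = 4 > 0 → local minimum
  f''(4) = -3 < 0 → local maximum
  f''(5) = 8 > 0 → local minimum

Critical points: x = 1 (local maximum); x = 3 (local minimum); x = 4 (local maximum); x = 5 (local minimum)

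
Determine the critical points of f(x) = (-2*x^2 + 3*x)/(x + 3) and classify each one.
f'(x) = (-2*x^2 - 12*x + 9)/(x^2 + 6*x + 9)

Solve f'(x) = 0:
  f'(x) = -(2*x^2 + 12*x - 9)/(x + 3)^2; the denominator is positive wherever f is defined, so f'(x) = 0 ⇔ -2*x^2 - 12*x + 9 = 0.
  2*x^2 + 12*x - 9 = 0 has no rational roots; quadratic formula: x = (-12 ± √216)/4.
  ⇒ x = -3*sqrt(6)/2 - 3 ≈ -6.6742, -3 + 3*sqrt(6)/2 ≈ 0.6742

f''(x) = -54/(x^3 + 9*x^2 + 27*x + 27)
Second-derivative test at each critical point:
  f''(-6.6742) = 1.0887 > 0 → local minimum
  f''(0.6742) = -1.0887 < 0 → local maximum

Critical points: x = -3*sqrt(6)/2 - 3 ≈ -6.6742 (local minimum); x = -3 + 3*sqrt(6)/2 ≈ 0.6742 (local maximum)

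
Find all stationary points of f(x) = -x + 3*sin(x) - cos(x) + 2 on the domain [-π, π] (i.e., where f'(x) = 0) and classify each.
f'(x) = sin(x) + 3*cos(x) - 1

Solve f'(x) = 0 on [-π, π]:
  f'(x) = 0 ⇔ sin(x) + 3*cos(x) = 1. Write the left side as R·cos(x + φ) with R = √(3² + (-1)²) = sqrt(10), cos φ = 3*sqrt(10)/10, sin φ = -sqrt(10)/10; then cos(x + φ) = sqrt(10)/10. Solve for x and keep the solutions lying in [-π, π].
  ⇒ x = -atan(4/3) ≈ -0.9273, pi/2 ≈ 1.5708

f''(x) = -3*sin(x) + cos(x)
Second-derivative test at each critical point:
  f''(-0.9273) = 3 > 0 → local minimum
  f''(1.5708) = -3 < 0 → local maximum

Critical points: x = -atan(4/3) ≈ -0.9273 (local minimum); x = pi/2 ≈ 1.5708 (local maximum)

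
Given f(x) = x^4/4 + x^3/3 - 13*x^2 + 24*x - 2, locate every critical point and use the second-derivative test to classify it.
f'(x) = x^3 + x^2 - 26*x + 24

Solve f'(x) = 0:
  Factor: x^3 + x^2 - 26*x + 24 = (x - 4)*(x - 1)*(x + 6) = 0.
  ⇒ x = -6, 1, 4

f''(x) = 3*x^2 + 2*x - 26
Second-derivative test at each critical point:
  f''(-6) = 70 > 0 → local minimum
  f''(1) = -21 < 0 → local maximum
  f''(4) = 30 > 0 → local minimum

Critical points: x = -6 (local minimum); x = 1 (local maximum); x = 4 (local minimum)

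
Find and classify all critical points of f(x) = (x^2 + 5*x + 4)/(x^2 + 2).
f'(x) = (-5*x^2 - 4*x + 10)/(x^4 + 4*x^2 + 4)

Solve f'(x) = 0:
  f'(x) = -(5*x^2 + 4*x - 10)/(x^2 + 2)^2; the denominator is positive wherever f is defined, so f'(x) = 0 ⇔ -5*x^2 - 4*x + 10 = 0.
  5*x^2 + 4*x - 10 = 0 has no rational roots; quadratic formula: x = (-4 ± √216)/10.
  ⇒ x = -3*sqrt(6)/5 - 2/5 ≈ -1.8697, -2/5 + 3*sqrt(6)/5 ≈ 1.0697

f''(x) = 2*(5*x^3 + 6*x^2 - 30*x - 4)/(x^6 + 6*x^4 + 12*x^2 + 8)
Second-derivative test at each critical point:
  f''(-1.8697) = 0.4866 > 0 → local minimum
  f''(1.0697) = -1.4866 < 0 → local maximum

Critical points: x = -3*sqrt(6)/5 - 2/5 ≈ -1.8697 (local minimum); x = -2/5 + 3*sqrt(6)/5 ≈ 1.0697 (local maximum)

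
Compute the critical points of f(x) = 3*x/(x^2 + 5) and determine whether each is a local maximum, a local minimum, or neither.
f'(x) = 3*(5 - x^2)/(x^4 + 10*x^2 + 25)

Solve f'(x) = 0:
  f'(x) = -3*(x^2 - 5)/(x^2 + 5)^2; the denominator is positive wherever f is defined, so f'(x) = 0 ⇔ 15 - 3*x^2 = 0.
  Factor: 15 - 3*x^2 = -3*(x^2 - 5); x^2 - 5 = 0 has no rational roots; quadratic formula: x = (0 ± √20)/2.
  ⇒ x = -sqrt(5) ≈ -2.2361, sqrt(5) ≈ 2.2361

f''(x) = 6*x*(x^2 - 15)/(x^2 + 5)^3
Second-derivative test at each critical point:
  f''(-2.2361) = 0.1342 > 0 → local minimum
  f''(2.2361) = -0.1342 < 0 → local maximum

Critical points: x = -sqrt(5) ≈ -2.2361 (local minimum); x = sqrt(5) ≈ 2.2361 (local maximum)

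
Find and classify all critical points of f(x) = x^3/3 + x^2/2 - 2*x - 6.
f'(x) = x^2 + x - 2

Solve f'(x) = 0:
  Factor: x^2 + x - 2 = (x - 1)*(x + 2) = 0.
  ⇒ x = -2, 1

f''(x) = 2*x + 1
Second-derivative test at each critical point:
  f''(-2) = -3 < 0 → local maximum
  f''(1) = 3 > 0 → local minimum

Critical points: x = -2 (local maximum); x = 1 (local minimum)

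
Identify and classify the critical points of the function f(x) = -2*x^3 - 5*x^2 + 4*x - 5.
f'(x) = -6*x^2 - 10*x + 4

Solve f'(x) = 0:
  Factor: -6*x^2 - 10*x + 4 = -2*(x + 2)*(3*x - 1) = 0.
  ⇒ x = -2, 1/3

f''(x) = -12*x - 10
Second-derivative test at each critical point:
  f''(-2) = 14 > 0 → local minimum
  f''(1/3) = -14 < 0 → local maximum

Critical points: x = -2 (local minimum); x = 1/3 (local maximum)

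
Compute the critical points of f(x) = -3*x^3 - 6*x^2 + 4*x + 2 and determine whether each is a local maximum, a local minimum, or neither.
f'(x) = -9*x^2 - 12*x + 4

Solve f'(x) = 0:
  9*x^2 + 12*x - 4 = 0 has no rational roots; quadratic formula: x = (-12 ± √288)/18.
  ⇒ x = -2*sqrt(2)/3 - 2/3 ≈ -1.6095, -2/3 + 2*sqrt(2)/3 ≈ 0.2761

f''(x) = -18*x - 12
Second-derivative test at each critical point:
  f''(-1.6095) = 16.9706 > 0 → local minimum
  f''(0.2761) = -16.9706 < 0 → local maximum

Critical points: x = -2*sqrt(2)/3 - 2/3 ≈ -1.6095 (local minimum); x = -2/3 + 2*sqrt(2)/3 ≈ 0.2761 (local maximum)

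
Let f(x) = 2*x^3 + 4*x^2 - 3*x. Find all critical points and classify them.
f'(x) = 6*x^2 + 8*x - 3

Solve f'(x) = 0:
  6*x^2 + 8*x - 3 = 0 has no rational roots; quadratic formula: x = (-8 ± √136)/12.
  ⇒ x = -sqrt(34)/6 - 2/3 ≈ -1.6385, -2/3 + sqrt(34)/6 ≈ 0.3052

f''(x) = 12*x + 8
Second-derivative test at each critical point:
  f''(-1.6385) = -11.6619 < 0 → local maximum
  f''(0.3052) = 11.6619 > 0 → local minimum

Critical points: x = -sqrt(34)/6 - 2/3 ≈ -1.6385 (local maximum); x = -2/3 + sqrt(34)/6 ≈ 0.3052 (local minimum)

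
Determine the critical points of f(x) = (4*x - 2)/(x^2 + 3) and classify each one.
f'(x) = 4*(-x^2 + x + 3)/(x^4 + 6*x^2 + 9)

Solve f'(x) = 0:
  f'(x) = -4*(x^2 - x - 3)/(x^2 + 3)^2; the denominator is positive wherever f is defined, so f'(x) = 0 ⇔ -4*x^2 + 4*x + 12 = 0.
  Factor: -4*x^2 + 4*x + 12 = -4*(x^2 - x - 3); x^2 - x - 3 = 0 has no rational roots; quadratic formula: x = (1 ± √13)/2.
  ⇒ x = 1/2 - sqrt(13)/2 ≈ -1.3028, 1/2 + sqrt(13)/2 ≈ 2.3028

f''(x) = 4*(4*x^2*(2*x - 1) + (1 - 6*x)*(x^2 + 3))/(x^2 + 3)^3
Second-derivative test at each critical point:
  f''(-1.3028) = 0.6537 > 0 → local minimum
  f''(2.3028) = -0.2092 < 0 → local maximum

Critical points: x = 1/2 - sqrt(13)/2 ≈ -1.3028 (local minimum); x = 1/2 + sqrt(13)/2 ≈ 2.3028 (local maximum)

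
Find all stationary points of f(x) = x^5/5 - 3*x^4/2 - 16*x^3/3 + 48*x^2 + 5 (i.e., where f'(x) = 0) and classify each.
f'(x) = x*(x^3 - 6*x^2 - 16*x + 96)

Solve f'(x) = 0:
  Factor: x^4 - 6*x^3 - 16*x^2 + 96*x = x*(x - 6)*(x - 4)*(x + 4) = 0.
  ⇒ x = -4, 0, 4, 6

f''(x) = 4*x^3 - 18*x^2 - 32*x + 96
Second-derivative test at each critical point:
  f''(-4) = -320 < 0 → local maximum
  f''(0) = 96 > 0 → local minimum
  f''(4) = -64 < 0 → local maximum
  f''(6) = 120 > 0 → local minimum

Critical points: x = -4 (local maximum); x = 0 (local minimum); x = 4 (local maximum); x = 6 (local minimum)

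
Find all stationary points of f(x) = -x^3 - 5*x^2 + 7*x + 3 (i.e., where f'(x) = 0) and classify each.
f'(x) = -3*x^2 - 10*x + 7

Solve f'(x) = 0:
  3*x^2 + 10*x - 7 = 0 has no rational roots; quadratic formula: x = (-10 ± √184)/6.
  ⇒ x = -sqrt(46)/3 - 5/3 ≈ -3.9274, -5/3 + sqrt(46)/3 ≈ 0.5941

f''(x) = -6*x - 10
Second-derivative test at each critical point:
  f''(-3.9274) = 13.5647 > 0 → local minimum
  f''(0.5941) = -13.5647 < 0 → local maximum

Critical points: x = -sqrt(46)/3 - 5/3 ≈ -3.9274 (local minimum); x = -5/3 + sqrt(46)/3 ≈ 0.5941 (local maximum)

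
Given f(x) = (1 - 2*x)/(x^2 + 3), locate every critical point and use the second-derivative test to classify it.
f'(x) = 2*(x^2 - x - 3)/(x^4 + 6*x^2 + 9)

Solve f'(x) = 0:
  f'(x) = 2*(x^2 - x - 3)/(x^2 + 3)^2; the denominator is positive wherever f is defined, so f'(x) = 0 ⇔ 2*x^2 - 2*x - 6 = 0.
  Factor: 2*x^2 - 2*x - 6 = 2*(x^2 - x - 3); x^2 - x - 3 = 0 has no rational roots; quadratic formula: x = (1 ± √13)/2.
  ⇒ x = 1/2 - sqrt(13)/2 ≈ -1.3028, 1/2 + sqrt(13)/2 ≈ 2.3028

f''(x) = 2*(4*x^2*(1 - 2*x) + (6*x - 1)*(x^2 + 3))/(x^2 + 3)^3
Second-derivative test at each critical point:
  f''(-1.3028) = -0.3268 < 0 → local maximum
  f''(2.3028) = 0.1046 > 0 → local minimum

Critical points: x = 1/2 - sqrt(13)/2 ≈ -1.3028 (local maximum); x = 1/2 + sqrt(13)/2 ≈ 2.3028 (local minimum)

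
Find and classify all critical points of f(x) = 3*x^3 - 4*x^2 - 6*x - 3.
f'(x) = 9*x^2 - 8*x - 6

Solve f'(x) = 0:
  9*x^2 - 8*x - 6 = 0 has no rational roots; quadratic formula: x = (8 ± √280)/18.
  ⇒ x = 4/9 - sqrt(70)/9 ≈ -0.4852, 4/9 + sqrt(70)/9 ≈ 1.3741

f''(x) = 18*x - 8
Second-derivative test at each critical point:
  f''(-0.4852) = -16.7332 < 0 → local maximum
  f''(1.3741) = 16.7332 > 0 → local minimum

Critical points: x = 4/9 - sqrt(70)/9 ≈ -0.4852 (local maximum); x = 4/9 + sqrt(70)/9 ≈ 1.3741 (local minimum)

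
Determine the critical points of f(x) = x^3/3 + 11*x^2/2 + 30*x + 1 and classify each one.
f'(x) = x^2 + 11*x + 30

Solve f'(x) = 0:
  Factor: x^2 + 11*x + 30 = (x + 5)*(x + 6) = 0.
  ⇒ x = -6, -5

f''(x) = 2*x + 11
Second-derivative test at each critical point:
  f''(-6) = -1 < 0 → local maximum
  f''(-5) = 1 > 0 → local minimum

Critical points: x = -6 (local maximum); x = -5 (local minimum)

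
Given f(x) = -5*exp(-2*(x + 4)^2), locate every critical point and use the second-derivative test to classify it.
f'(x) = 20*(x + 4)*exp(-2*(x + 4)^2)

Solve f'(x) = 0:
  f'(x) = (20*x + 80)·exp(-2*(x + 4)^2) and exp(-2*(x + 4)^2) > 0 for every x, so f'(x) = 0 ⇔ 20*x + 80 = 0.
  Factor: 20*x + 80 = 20*(x + 4) = 0.
  ⇒ x = -4

f''(x) = 20*(1 - 4*(x + 4)^2)*exp(-2*(x + 4)^2)
Second-derivative test at each critical point:
  f''(-4) = 20 > 0 → local minimum

Critical points: x = -4 (local minimum)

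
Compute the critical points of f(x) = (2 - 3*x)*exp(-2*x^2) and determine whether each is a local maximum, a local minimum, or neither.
f'(x) = (4*x*(3*x - 2) - 3)*exp(-2*x^2)

Solve f'(x) = 0:
  f'(x) = (12*x^2 - 8*x - 3)·exp(-2*x^2) and exp(-2*x^2) > 0 for every x, so f'(x) = 0 ⇔ 12*x^2 - 8*x - 3 = 0.
  12*x^2 - 8*x - 3 = 0 has no rational roots; quadratic formula: x = (8 ± √208)/24.
  ⇒ x = 1/3 - sqrt(13)/6 ≈ -0.2676, 1/3 + sqrt(13)/6 ≈ 0.9343

f''(x) = 4*(4*x^2*(2 - 3*x) + 9*x - 2)*exp(-2*x^2)
Second-derivative test at each critical point:
  f''(-0.2676) = -12.4979 < 0 → local maximum
  f''(0.9343) = 2.5171 > 0 → local minimum

Critical points: x = 1/3 - sqrt(13)/6 ≈ -0.2676 (local maximum); x = 1/3 + sqrt(13)/6 ≈ 0.9343 (local minimum)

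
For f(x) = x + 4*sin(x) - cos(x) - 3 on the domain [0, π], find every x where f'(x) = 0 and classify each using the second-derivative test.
f'(x) = sin(x) + 4*cos(x) + 1

Solve f'(x) = 0 on [0, π]:
  f'(x) = 0 ⇔ sin(x) + 4*cos(x) = -1. Write the left side as R·cos(x + φ) with R = √(4² + (-1)²) = sqrt(17), cos φ = 4*sqrt(17)/17, sin φ = -sqrt(17)/17; then cos(x + φ) = -sqrt(17)/17. Solve for x and keep the solutions lying in [0, π].
  ⇒ x = pi - atan(15/8) ≈ 2.0608

f''(x) = -4*sin(x) + cos(x)
Second-derivative test at each critical point:
  f''(2.0608) = -4 < 0 → local maximum

Critical points: x = pi - atan(15/8) ≈ 2.0608 (local maximum)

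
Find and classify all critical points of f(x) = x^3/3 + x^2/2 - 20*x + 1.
f'(x) = x^2 + x - 20

Solve f'(x) = 0:
  Factor: x^2 + x - 20 = (x - 4)*(x + 5) = 0.
  ⇒ x = -5, 4

f''(x) = 2*x + 1
Second-derivative test at each critical point:
  f''(-5) = -9 < 0 → local maximum
  f''(4) = 9 > 0 → local minimum

Critical points: x = -5 (local maximum); x = 4 (local minimum)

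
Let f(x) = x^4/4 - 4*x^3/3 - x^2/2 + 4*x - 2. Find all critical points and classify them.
f'(x) = x^3 - 4*x^2 - x + 4

Solve f'(x) = 0:
  Factor: x^3 - 4*x^2 - x + 4 = (x - 4)*(x - 1)*(x + 1) = 0.
  ⇒ x = -1, 1, 4

f''(x) = 3*x^2 - 8*x - 1
Second-derivative test at each critical point:
  f''(-1) = 10 > 0 → local minimum
  f''(1) = -6 < 0 → local maximum
  f''(4) = 15 > 0 → local minimum

Critical points: x = -1 (local minimum); x = 1 (local maximum); x = 4 (local minimum)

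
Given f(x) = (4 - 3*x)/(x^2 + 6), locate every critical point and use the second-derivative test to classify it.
f'(x) = (3*x^2 - 8*x - 18)/(x^4 + 12*x^2 + 36)

Solve f'(x) = 0:
  f'(x) = (3*x^2 - 8*x - 18)/(x^2 + 6)^2; the denominator is positive wherever f is defined, so f'(x) = 0 ⇔ 3*x^2 - 8*x - 18 = 0.
  3*x^2 - 8*x - 18 = 0 has no rational roots; quadratic formula: x = (8 ± √280)/6.
  ⇒ x = 4/3 - sqrt(70)/3 ≈ -1.4555, 4/3 + sqrt(70)/3 ≈ 4.1222

f''(x) = 2*(4*x^2*(4 - 3*x) + (9*x - 4)*(x^2 + 6))/(x^2 + 6)^3
Second-derivative test at each critical point:
  f''(-1.4555) = -0.2539 < 0 → local maximum
  f''(4.1222) = 0.0317 > 0 → local minimum

Critical points: x = 4/3 - sqrt(70)/3 ≈ -1.4555 (local maximum); x = 4/3 + sqrt(70)/3 ≈ 4.1222 (local minimum)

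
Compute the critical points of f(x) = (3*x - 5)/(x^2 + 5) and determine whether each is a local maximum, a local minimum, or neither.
f'(x) = (-3*x^2 + 10*x + 15)/(x^4 + 10*x^2 + 25)

Solve f'(x) = 0:
  f'(x) = -(3*x^2 - 10*x - 15)/(x^2 + 5)^2; the denominator is positive wherever f is defined, so f'(x) = 0 ⇔ -3*x^2 + 10*x + 15 = 0.
  3*x^2 - 10*x - 15 = 0 has no rational roots; quadratic formula: x = (10 ± √280)/6.
  ⇒ x = 5/3 - sqrt(70)/3 ≈ -1.1222, 5/3 + sqrt(70)/3 ≈ 4.4555

f''(x) = 2*(4*x^2*(3*x - 5) + (5 - 9*x)*(x^2 + 5))/(x^2 + 5)^3
Second-derivative test at each critical point:
  f''(-1.1222) = 0.4271 > 0 → local minimum
  f''(4.4555) = -0.0271 < 0 → local maximum

Critical points: x = 5/3 - sqrt(70)/3 ≈ -1.1222 (local minimum); x = 5/3 + sqrt(70)/3 ≈ 4.4555 (local maximum)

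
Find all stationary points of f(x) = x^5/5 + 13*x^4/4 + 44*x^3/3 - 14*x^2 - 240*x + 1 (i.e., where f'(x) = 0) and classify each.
f'(x) = x^4 + 13*x^3 + 44*x^2 - 28*x - 240

Solve f'(x) = 0:
  Factor: x^4 + 13*x^3 + 44*x^2 - 28*x - 240 = (x - 2)*(x + 4)*(x + 5)*(x + 6) = 0.
  ⇒ x = -6, -5, -4, 2

f''(x) = 4*x^3 + 39*x^2 + 88*x - 28
Second-derivative test at each critical point:
  f''(-6) = -16 < 0 → local maximum
  f''(-5) = 7 > 0 → local minimum
  f''(-4) = -12 < 0 → local maximum
  f''(2) = 336 > 0 → local minimum

Critical points: x = -6 (local maximum); x = -5 (local minimum); x = -4 (local maximum); x = 2 (local minimum)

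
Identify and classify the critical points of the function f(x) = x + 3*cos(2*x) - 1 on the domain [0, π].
f'(x) = 1 - 6*sin(2*x)

Solve f'(x) = 0 on [0, π]:
  f'(x) = 0 ⇔ sin(2*x) = 1/6, i.e. 2*x = arcsin(1/6) + 2nπ or 2*x = π − arcsin(1/6) + 2nπ; keep the solutions lying in [0, π].
  ⇒ x = asin(1/6)/2 ≈ 0.0837, -asin(1/6)/2 + pi/2 ≈ 1.4871

f''(x) = -12*cos(2*x)
Second-derivative test at each critical point:
  f''(0.0837) = -11.8322 < 0 → local maximum
  f''(1.4871) = 11.8322 > 0 → local minimum

Critical points: x = asin(1/6)/2 ≈ 0.0837 (local maximum); x = -asin(1/6)/2 + pi/2 ≈ 1.4871 (local minimum)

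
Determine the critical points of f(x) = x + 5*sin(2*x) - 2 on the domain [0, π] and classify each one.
f'(x) = 10*cos(2*x) + 1

Solve f'(x) = 0 on [0, π]:
  f'(x) = 0 ⇔ cos(2*x) = -1/10, i.e. 2*x = ±arccos(-1/10) + 2nπ; keep the solutions lying in [0, π].
  ⇒ x = acos(-1/10)/2 ≈ 0.8355, pi - acos(-1/10)/2 ≈ 2.3061

f''(x) = -20*sin(2*x)
Second-derivative test at each critical point:
  f''(0.8355) = -19.8997 < 0 → local maximum
  f''(2.3061) = 19.8997 > 0 → local minimum

Critical points: x = acos(-1/10)/2 ≈ 0.8355 (local maximum); x = pi - acos(-1/10)/2 ≈ 2.3061 (local minimum)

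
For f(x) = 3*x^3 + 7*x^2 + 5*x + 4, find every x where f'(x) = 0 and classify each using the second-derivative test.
f'(x) = 9*x^2 + 14*x + 5

Solve f'(x) = 0:
  Factor: 9*x^2 + 14*x + 5 = (x + 1)*(9*x + 5) = 0.
  ⇒ x = -1, -5/9

f''(x) = 18*x + 14
Second-derivative test at each critical point:
  f''(-1) = -4 < 0 → local maximum
  f''(-5/9) = 4 > 0 → local minimum

Critical points: x = -1 (local maximum); x = -5/9 (local minimum)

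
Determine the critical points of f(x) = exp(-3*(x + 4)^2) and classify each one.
f'(x) = 6*(-x - 4)*exp(-3*(x + 4)^2)

Solve f'(x) = 0:
  f'(x) = (-6*x - 24)·exp(-3*(x + 4)^2) and exp(-3*(x + 4)^2) > 0 for every x, so f'(x) = 0 ⇔ -6*x - 24 = 0.
  Factor: -6*x - 24 = -6*(x + 4) = 0.
  ⇒ x = -4

f''(x) = 6*(6*(x + 4)^2 - 1)*exp(-3*(x + 4)^2)
Second-derivative test at each critical point:
  f''(-4) = -6 < 0 → local maximum

Critical points: x = -4 (local maximum)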